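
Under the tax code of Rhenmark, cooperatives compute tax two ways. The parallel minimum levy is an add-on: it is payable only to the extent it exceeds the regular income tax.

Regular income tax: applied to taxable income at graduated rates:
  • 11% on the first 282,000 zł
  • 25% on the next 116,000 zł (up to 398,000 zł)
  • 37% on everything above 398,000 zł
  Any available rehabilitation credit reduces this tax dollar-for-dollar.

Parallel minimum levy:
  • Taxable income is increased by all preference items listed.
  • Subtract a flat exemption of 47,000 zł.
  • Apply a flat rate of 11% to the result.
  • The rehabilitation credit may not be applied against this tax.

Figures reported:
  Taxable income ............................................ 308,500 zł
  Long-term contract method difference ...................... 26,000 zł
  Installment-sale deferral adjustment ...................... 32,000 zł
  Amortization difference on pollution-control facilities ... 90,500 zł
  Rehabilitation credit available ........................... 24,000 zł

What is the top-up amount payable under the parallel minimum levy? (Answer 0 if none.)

Parallel minimum levy:
  Adjusted income: 308,500 zł + 26,000 zł + 32,000 zł + 90,500 zł = 457,000 zł
  Less exemption 47,000 zł → base 410,000 zł
  410,000 zł × 11% = 45,100 zł

Regular income tax:
  282,000 zł × 11% = 31,020 zł
  26,500 zł × 25% = 6,625 zł
  → 37,645 zł
  Less rehabilitation credit 24,000 zł → 13,645 zł

Excess of parallel minimum levy over regular income tax: 45,100 zł − 13,645 zł = 31,455 zł.

31,455 zł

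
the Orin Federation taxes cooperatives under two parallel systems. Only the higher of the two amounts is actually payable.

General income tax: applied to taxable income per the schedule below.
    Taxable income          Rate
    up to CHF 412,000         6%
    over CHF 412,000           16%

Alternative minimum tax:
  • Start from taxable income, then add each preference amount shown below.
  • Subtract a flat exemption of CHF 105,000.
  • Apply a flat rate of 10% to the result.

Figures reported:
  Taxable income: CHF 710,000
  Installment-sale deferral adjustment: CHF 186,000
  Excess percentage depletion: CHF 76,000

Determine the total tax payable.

CHF 86,700

Alternative minimum tax:
  Adjusted income: CHF 710,000 + CHF 186,000 + CHF 76,000 = CHF 972,000
  Less exemption CHF 105,000 → base CHF 867,000
  CHF 867,000 × 10% = CHF 86,700

General income tax:
  CHF 412,000 × 6% = CHF 24,720
  CHF 298,000 × 16% = CHF 47,680
  → CHF 72,400

CHF 86,700 > CHF 72,400, so the alternative minimum tax is the binding amount.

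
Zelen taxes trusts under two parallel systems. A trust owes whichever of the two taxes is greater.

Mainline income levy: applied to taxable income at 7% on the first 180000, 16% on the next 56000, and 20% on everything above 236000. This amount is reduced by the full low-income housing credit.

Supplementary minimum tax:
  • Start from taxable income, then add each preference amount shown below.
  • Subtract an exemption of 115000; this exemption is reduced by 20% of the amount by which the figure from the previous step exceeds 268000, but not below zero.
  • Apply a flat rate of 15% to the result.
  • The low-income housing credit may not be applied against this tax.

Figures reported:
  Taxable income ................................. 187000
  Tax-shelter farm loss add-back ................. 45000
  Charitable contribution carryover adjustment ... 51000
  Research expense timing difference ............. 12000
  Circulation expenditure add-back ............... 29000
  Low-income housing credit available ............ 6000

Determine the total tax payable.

Supplementary minimum tax:
  Adjusted income: 187000 + 45000 + 51000 + 12000 + 29000 = 324000
  Exemption: 115000 − 20% × (324000 − 268000) = 115000 − 11200 = 103800
  Base: 324000 − 103800 = 220200
  220200 × 15% = 33030

Mainline income levy:
  180000 × 7% = 12600
  7000 × 16% = 1120
  → 13720
  Less low-income housing credit 6000 → 7720

33030 > 7720, so the supplementary minimum tax is the binding amount.

33030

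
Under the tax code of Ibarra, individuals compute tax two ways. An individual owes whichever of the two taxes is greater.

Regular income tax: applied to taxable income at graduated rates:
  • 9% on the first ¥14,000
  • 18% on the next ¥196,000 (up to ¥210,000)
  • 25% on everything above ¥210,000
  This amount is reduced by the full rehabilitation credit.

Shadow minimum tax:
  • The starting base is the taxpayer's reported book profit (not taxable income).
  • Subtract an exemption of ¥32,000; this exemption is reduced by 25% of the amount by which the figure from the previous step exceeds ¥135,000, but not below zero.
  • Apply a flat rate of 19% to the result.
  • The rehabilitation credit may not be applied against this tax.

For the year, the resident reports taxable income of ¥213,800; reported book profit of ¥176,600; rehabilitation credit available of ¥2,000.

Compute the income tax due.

¥35,490

Regular income tax:
  ¥14,000 × 9% = ¥1,260
  ¥196,000 × 18% = ¥35,280
  ¥3,800 × 25% = ¥950
  → ¥37,490
  Less rehabilitation credit ¥2,000 → ¥35,490

Shadow minimum tax:
  Base (reported book profit): ¥176,600
  Exemption: ¥32,000 − 25% × (¥176,600 − ¥135,000) = ¥32,000 − ¥10,400 = ¥21,600
  Base: ¥176,600 − ¥21,600 = ¥155,000
  ¥155,000 × 19% = ¥29,450

¥35,490 > ¥29,450, so the regular income tax governs.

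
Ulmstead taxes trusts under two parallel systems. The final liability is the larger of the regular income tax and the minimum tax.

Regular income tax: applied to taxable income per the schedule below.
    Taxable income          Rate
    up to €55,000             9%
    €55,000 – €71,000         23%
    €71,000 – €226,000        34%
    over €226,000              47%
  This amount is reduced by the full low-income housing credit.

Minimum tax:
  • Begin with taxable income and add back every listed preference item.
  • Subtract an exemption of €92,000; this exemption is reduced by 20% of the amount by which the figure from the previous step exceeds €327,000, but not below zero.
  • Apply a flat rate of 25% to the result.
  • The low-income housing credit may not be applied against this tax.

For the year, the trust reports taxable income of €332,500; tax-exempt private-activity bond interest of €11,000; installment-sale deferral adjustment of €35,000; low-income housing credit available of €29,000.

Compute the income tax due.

€82,385

Minimum tax:
  Adjusted income: €332,500 + €11,000 + €35,000 = €378,500
  Exemption: €92,000 − 20% × (€378,500 − €327,000) = €92,000 − €10,300 = €81,700
  Base: €378,500 − €81,700 = €296,800
  €296,800 × 25% = €74,200

Regular income tax:
  €55,000 × 9% = €4,950
  €16,000 × 23% = €3,680
  €155,000 × 34% = €52,700
  €106,500 × 47% = €50,055
  → €111,385
  Less low-income housing credit €29,000 → €82,385

€82,385 > €74,200, so the regular income tax governs.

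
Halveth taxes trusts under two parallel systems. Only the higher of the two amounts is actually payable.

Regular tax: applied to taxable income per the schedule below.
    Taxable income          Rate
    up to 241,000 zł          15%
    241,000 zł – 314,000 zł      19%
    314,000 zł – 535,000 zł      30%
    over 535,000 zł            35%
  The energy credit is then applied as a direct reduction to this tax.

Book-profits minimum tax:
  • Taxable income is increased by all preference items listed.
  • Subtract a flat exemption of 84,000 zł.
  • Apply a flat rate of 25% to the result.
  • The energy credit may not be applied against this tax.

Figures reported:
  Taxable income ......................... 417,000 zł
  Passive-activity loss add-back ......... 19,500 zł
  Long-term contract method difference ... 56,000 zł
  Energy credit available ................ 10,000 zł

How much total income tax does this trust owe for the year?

Regular tax:
  241,000 zł × 15% = 36,150 zł
  73,000 zł × 19% = 13,870 zł
  103,000 zł × 30% = 30,900 zł
  → 80,920 zł
  Less energy credit 10,000 zł → 70,920 zł

Book-profits minimum tax:
  Adjusted income: 417,000 zł + 19,500 zł + 56,000 zł = 492,500 zł
  Less exemption 84,000 zł → base 408,500 zł
  408,500 zł × 25% = 102,125 zł

102,125 zł > 70,920 zł, so the book-profits minimum tax is the binding amount.

102,125 zł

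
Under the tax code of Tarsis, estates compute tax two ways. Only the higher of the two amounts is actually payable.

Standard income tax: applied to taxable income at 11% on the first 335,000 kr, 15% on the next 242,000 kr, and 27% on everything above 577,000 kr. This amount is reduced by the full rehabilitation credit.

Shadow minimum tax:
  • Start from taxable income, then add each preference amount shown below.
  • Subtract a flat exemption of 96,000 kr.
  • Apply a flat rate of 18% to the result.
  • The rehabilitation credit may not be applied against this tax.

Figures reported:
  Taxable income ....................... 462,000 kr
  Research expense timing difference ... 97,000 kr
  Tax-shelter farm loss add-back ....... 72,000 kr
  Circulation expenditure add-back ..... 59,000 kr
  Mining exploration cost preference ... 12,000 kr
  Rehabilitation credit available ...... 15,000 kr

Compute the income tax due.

109,080 kr

Shadow minimum tax:
  Adjusted income: 462,000 kr + 97,000 kr + 72,000 kr + 59,000 kr + 12,000 kr = 702,000 kr
  Less exemption 96,000 kr → base 606,000 kr
  606,000 kr × 18% = 109,080 kr

Standard income tax:
  335,000 kr × 11% = 36,850 kr
  127,000 kr × 15% = 19,050 kr
  → 55,900 kr
  Less rehabilitation credit 15,000 kr → 40,900 kr

109,080 kr > 40,900 kr, so the shadow minimum tax is the binding amount.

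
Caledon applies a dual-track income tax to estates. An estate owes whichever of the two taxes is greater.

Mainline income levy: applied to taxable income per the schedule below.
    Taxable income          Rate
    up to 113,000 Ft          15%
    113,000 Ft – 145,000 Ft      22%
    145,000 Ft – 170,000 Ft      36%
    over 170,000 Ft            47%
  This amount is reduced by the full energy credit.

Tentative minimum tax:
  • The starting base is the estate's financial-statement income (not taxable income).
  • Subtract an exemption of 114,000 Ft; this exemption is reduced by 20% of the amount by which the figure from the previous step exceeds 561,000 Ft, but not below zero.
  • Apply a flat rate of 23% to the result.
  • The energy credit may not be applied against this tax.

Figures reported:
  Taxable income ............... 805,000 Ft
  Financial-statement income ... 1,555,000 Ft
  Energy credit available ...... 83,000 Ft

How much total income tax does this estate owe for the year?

Mainline income levy:
  113,000 Ft × 15% = 16,950 Ft
  32,000 Ft × 22% = 7,040 Ft
  25,000 Ft × 36% = 9,000 Ft
  635,000 Ft × 47% = 298,450 Ft
  → 331,440 Ft
  Less energy credit 83,000 Ft → 248,440 Ft

Tentative minimum tax:
  Base (financial-statement income): 1,555,000 Ft
  Exemption: 20% × (1,555,000 Ft − 561,000 Ft) = 198,800 Ft ≥ 114,000 Ft, so the exemption is fully phased out
  Base: 1,555,000 Ft − 0 Ft = 1,555,000 Ft
  1,555,000 Ft × 23% = 357,650 Ft

357,650 Ft > 248,440 Ft, so the tentative minimum tax is the binding amount.

357,650 Ft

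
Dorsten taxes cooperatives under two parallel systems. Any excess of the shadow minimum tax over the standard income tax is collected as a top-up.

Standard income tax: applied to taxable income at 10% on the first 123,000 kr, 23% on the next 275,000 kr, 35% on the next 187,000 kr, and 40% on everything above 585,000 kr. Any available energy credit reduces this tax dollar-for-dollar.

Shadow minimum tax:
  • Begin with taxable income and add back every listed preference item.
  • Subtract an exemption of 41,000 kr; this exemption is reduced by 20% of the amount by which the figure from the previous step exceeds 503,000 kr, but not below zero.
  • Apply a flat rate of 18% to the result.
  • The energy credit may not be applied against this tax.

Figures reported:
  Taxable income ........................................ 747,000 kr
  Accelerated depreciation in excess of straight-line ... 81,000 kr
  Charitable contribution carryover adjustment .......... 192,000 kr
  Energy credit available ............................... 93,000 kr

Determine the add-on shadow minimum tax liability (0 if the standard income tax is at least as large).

70,800 kr

Shadow minimum tax:
  Adjusted income: 747,000 kr + 81,000 kr + 192,000 kr = 1,020,000 kr
  Exemption: 20% × (1,020,000 kr − 503,000 kr) = 103,400 kr ≥ 41,000 kr, so the exemption is fully phased out
  Base: 1,020,000 kr − 0 kr = 1,020,000 kr
  1,020,000 kr × 18% = 183,600 kr

Standard income tax:
  123,000 kr × 10% = 12,300 kr
  275,000 kr × 23% = 63,250 kr
  187,000 kr × 35% = 65,450 kr
  162,000 kr × 40% = 64,800 kr
  → 205,800 kr
  Less energy credit 93,000 kr → 112,800 kr

Excess of shadow minimum tax over standard income tax: 183,600 kr − 112,800 kr = 70,800 kr.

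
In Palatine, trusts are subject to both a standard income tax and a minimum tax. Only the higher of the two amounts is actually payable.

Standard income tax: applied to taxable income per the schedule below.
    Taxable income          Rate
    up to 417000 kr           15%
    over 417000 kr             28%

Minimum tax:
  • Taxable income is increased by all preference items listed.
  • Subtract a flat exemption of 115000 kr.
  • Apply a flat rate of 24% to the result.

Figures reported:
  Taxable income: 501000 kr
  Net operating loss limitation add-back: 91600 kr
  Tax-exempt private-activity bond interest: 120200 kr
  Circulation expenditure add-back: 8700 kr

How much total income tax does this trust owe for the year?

Standard income tax:
  417000 kr × 15% = 62550 kr
  84000 kr × 28% = 23520 kr
  → 86070 kr

Minimum tax:
  Adjusted income: 501000 kr + 91600 kr + 120200 kr + 8700 kr = 721500 kr
  Less exemption 115000 kr → base 606500 kr
  606500 kr × 24% = 145560 kr

145560 kr > 86070 kr, so the minimum tax is the binding amount.

145560 kr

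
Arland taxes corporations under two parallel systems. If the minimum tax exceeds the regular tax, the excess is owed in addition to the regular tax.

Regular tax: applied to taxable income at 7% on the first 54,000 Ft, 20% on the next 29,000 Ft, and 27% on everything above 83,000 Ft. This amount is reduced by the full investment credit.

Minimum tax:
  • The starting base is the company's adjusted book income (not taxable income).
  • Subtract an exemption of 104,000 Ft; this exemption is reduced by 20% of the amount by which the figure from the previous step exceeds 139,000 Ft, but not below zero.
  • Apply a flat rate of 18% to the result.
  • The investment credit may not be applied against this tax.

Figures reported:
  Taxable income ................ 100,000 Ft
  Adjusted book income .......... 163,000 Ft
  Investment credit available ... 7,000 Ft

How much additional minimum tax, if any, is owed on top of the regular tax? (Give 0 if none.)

Regular tax:
  54,000 Ft × 7% = 3,780 Ft
  29,000 Ft × 20% = 5,800 Ft
  17,000 Ft × 27% = 4,590 Ft
  → 14,170 Ft
  Less investment credit 7,000 Ft → 7,170 Ft

Minimum tax:
  Base (adjusted book income): 163,000 Ft
  Exemption: 104,000 Ft − 20% × (163,000 Ft − 139,000 Ft) = 104,000 Ft − 4,800 Ft = 99,200 Ft
  Base: 163,000 Ft − 99,200 Ft = 63,800 Ft
  63,800 Ft × 18% = 11,484 Ft

Excess of minimum tax over regular tax: 11,484 Ft − 7,170 Ft = 4,314 Ft.

4,314 Ft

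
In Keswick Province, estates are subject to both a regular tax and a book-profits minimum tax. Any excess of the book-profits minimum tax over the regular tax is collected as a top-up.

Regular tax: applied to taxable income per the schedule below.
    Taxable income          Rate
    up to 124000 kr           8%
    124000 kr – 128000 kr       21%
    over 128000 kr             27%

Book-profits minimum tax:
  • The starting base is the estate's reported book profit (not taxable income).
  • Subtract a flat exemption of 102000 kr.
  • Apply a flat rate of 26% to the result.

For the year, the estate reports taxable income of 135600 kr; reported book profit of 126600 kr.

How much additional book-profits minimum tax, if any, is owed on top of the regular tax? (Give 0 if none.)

0 kr

Regular tax:
  124000 kr × 8% = 9920 kr
  4000 kr × 21% = 840 kr
  7600 kr × 27% = 2052 kr
  → 12812 kr

Book-profits minimum tax:
  Base (reported book profit): 126600 kr
  Less exemption 102000 kr → base 24600 kr
  24600 kr × 26% = 6396 kr

6396 kr ≤ 12812 kr, so no add-on is due.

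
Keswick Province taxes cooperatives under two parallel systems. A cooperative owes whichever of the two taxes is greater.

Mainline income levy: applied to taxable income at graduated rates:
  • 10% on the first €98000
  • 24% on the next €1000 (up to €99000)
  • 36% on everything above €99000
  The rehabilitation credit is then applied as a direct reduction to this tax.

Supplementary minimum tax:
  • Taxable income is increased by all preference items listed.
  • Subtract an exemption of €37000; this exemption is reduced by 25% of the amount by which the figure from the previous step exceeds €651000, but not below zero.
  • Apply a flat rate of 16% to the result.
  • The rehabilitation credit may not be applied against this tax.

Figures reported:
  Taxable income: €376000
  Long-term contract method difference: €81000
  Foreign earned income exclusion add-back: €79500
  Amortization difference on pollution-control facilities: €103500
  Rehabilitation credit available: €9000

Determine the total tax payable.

€100760

Mainline income levy:
  €98000 × 10% = €9800
  €1000 × 24% = €240
  €277000 × 36% = €99720
  → €109760
  Less rehabilitation credit €9000 → €100760

Supplementary minimum tax:
  Adjusted income: €376000 + €81000 + €79500 + €103500 = €640000
  Exemption: €640000 ≤ €651000, so full €37000 applies
  Base: €640000 − €37000 = €603000
  €603000 × 16% = €96480

€100760 > €96480, so the mainline income levy governs.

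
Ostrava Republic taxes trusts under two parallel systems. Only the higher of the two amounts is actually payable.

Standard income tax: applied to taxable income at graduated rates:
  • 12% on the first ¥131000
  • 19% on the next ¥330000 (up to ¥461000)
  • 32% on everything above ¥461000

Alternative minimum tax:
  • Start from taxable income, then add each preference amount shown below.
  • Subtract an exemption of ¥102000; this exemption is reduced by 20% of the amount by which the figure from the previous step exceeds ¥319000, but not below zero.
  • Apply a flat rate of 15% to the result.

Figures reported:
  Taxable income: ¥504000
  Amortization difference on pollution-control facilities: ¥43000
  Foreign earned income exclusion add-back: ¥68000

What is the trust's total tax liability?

¥92180

Standard income tax:
  ¥131000 × 12% = ¥15720
  ¥330000 × 19% = ¥62700
  ¥43000 × 32% = ¥13760
  → ¥92180

Alternative minimum tax:
  Adjusted income: ¥504000 + ¥43000 + ¥68000 = ¥615000
  Exemption: ¥102000 − 20% × (¥615000 − ¥319000) = ¥102000 − ¥59200 = ¥42800
  Base: ¥615000 − ¥42800 = ¥572200
  ¥572200 × 15% = ¥85830

¥92180 > ¥85830, so the standard income tax governs.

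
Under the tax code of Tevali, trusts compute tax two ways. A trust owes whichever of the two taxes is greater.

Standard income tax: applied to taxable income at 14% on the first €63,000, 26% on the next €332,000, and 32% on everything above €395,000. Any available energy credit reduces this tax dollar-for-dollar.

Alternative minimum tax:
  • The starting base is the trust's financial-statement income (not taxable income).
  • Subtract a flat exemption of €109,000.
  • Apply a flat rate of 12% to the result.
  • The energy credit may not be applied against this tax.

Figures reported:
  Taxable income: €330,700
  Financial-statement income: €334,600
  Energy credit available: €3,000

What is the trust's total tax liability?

Alternative minimum tax:
  Base (financial-statement income): €334,600
  Less exemption €109,000 → base €225,600
  €225,600 × 12% = €27,072

Standard income tax:
  €63,000 × 14% = €8,820
  €267,700 × 26% = €69,602
  → €78,422
  Less energy credit €3,000 → €75,422

€75,422 > €27,072, so the standard income tax governs.

€75,422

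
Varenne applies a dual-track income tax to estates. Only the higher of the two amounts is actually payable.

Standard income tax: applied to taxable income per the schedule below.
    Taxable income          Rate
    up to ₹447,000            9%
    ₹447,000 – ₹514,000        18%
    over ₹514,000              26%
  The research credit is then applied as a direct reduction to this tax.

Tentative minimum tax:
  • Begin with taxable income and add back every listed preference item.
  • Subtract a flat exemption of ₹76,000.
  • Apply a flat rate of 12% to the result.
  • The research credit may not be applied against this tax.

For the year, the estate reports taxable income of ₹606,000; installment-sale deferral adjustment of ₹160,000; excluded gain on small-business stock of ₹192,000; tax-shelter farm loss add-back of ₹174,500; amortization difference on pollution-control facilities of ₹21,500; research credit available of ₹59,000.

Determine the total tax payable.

Tentative minimum tax:
  Adjusted income: ₹606,000 + ₹160,000 + ₹192,000 + ₹174,500 + ₹21,500 = ₹1,154,000
  Less exemption ₹76,000 → base ₹1,078,000
  ₹1,078,000 × 12% = ₹129,360

Standard income tax:
  ₹447,000 × 9% = ₹40,230
  ₹67,000 × 18% = ₹12,060
  ₹92,000 × 26% = ₹23,920
  → ₹76,210
  Less research credit ₹59,000 → ₹17,210

₹129,360 > ₹17,210, so the tentative minimum tax is the binding amount.

₹129,360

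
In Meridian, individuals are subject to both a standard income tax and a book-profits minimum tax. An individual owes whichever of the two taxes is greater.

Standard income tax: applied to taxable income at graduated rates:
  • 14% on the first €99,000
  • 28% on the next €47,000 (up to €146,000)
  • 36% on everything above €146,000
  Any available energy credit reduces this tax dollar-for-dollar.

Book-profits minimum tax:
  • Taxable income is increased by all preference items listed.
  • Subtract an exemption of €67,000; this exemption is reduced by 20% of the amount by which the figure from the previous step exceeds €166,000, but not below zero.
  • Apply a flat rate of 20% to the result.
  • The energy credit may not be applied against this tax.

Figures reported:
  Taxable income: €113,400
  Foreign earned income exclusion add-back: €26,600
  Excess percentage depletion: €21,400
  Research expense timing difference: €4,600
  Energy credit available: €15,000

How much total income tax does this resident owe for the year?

Book-profits minimum tax:
  Adjusted income: €113,400 + €26,600 + €21,400 + €4,600 = €166,000
  Exemption: €166,000 ≤ €166,000, so full €67,000 applies
  Base: €166,000 − €67,000 = €99,000
  €99,000 × 20% = €19,800

Standard income tax:
  €99,000 × 14% = €13,860
  €14,400 × 28% = €4,032
  → €17,892
  Less energy credit €15,000 → €2,892

€19,800 > €2,892, so the book-profits minimum tax is the binding amount.

€19,800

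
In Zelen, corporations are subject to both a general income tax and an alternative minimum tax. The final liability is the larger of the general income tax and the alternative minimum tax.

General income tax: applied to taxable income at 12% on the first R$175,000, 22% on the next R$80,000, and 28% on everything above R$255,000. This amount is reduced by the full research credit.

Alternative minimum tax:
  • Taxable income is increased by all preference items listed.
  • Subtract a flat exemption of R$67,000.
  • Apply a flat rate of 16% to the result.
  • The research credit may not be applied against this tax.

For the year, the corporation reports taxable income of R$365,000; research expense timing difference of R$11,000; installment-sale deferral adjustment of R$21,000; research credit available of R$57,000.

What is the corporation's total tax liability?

Alternative minimum tax:
  Adjusted income: R$365,000 + R$11,000 + R$21,000 = R$397,000
  Less exemption R$67,000 → base R$330,000
  R$330,000 × 16% = R$52,800

General income tax:
  R$175,000 × 12% = R$21,000
  R$80,000 × 22% = R$17,600
  R$110,000 × 28% = R$30,800
  → R$69,400
  Less research credit R$57,000 → R$12,400

R$52,800 > R$12,400, so the alternative minimum tax is the binding amount.

R$52,800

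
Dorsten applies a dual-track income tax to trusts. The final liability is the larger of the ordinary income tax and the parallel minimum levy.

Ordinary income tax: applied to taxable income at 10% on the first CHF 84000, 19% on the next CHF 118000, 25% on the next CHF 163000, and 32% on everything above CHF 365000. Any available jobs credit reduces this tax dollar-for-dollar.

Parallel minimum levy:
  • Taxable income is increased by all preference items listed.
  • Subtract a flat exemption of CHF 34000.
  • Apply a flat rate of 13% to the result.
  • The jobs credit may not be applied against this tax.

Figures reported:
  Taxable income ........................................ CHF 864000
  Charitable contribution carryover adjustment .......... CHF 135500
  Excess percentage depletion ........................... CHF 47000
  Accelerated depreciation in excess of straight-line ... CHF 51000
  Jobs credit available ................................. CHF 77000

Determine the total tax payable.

CHF 154250

Parallel minimum levy:
  Adjusted income: CHF 864000 + CHF 135500 + CHF 47000 + CHF 51000 = CHF 1097500
  Less exemption CHF 34000 → base CHF 1063500
  CHF 1063500 × 13% = CHF 138255

Ordinary income tax:
  CHF 84000 × 10% = CHF 8400
  CHF 118000 × 19% = CHF 22420
  CHF 163000 × 25% = CHF 40750
  CHF 499000 × 32% = CHF 159680
  → CHF 231250
  Less jobs credit CHF 77000 → CHF 154250

CHF 154250 > CHF 138255, so the ordinary income tax governs.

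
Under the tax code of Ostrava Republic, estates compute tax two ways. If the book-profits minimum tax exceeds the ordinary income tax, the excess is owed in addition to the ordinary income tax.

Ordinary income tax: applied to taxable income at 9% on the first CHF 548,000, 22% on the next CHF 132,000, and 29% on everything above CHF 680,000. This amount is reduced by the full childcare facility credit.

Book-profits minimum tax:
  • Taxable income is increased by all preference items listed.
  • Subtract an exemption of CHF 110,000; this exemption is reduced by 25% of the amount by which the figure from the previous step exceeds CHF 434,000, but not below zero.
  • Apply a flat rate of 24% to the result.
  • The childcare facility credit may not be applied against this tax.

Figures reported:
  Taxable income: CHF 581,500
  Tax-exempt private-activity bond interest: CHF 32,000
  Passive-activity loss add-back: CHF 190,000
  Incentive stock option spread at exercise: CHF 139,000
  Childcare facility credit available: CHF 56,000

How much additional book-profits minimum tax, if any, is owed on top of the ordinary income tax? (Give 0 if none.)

CHF 225,510

Book-profits minimum tax:
  Adjusted income: CHF 581,500 + CHF 32,000 + CHF 190,000 + CHF 139,000 = CHF 942,500
  Exemption: 25% × (CHF 942,500 − CHF 434,000) = CHF 127,125 ≥ CHF 110,000, so the exemption is fully phased out
  Base: CHF 942,500 − CHF 0 = CHF 942,500
  CHF 942,500 × 24% = CHF 226,200

Ordinary income tax:
  CHF 548,000 × 9% = CHF 49,320
  CHF 33,500 × 22% = CHF 7,370
  → CHF 56,690
  Less childcare facility credit CHF 56,000 → CHF 690

Excess of book-profits minimum tax over ordinary income tax: CHF 226,200 − CHF 690 = CHF 225,510.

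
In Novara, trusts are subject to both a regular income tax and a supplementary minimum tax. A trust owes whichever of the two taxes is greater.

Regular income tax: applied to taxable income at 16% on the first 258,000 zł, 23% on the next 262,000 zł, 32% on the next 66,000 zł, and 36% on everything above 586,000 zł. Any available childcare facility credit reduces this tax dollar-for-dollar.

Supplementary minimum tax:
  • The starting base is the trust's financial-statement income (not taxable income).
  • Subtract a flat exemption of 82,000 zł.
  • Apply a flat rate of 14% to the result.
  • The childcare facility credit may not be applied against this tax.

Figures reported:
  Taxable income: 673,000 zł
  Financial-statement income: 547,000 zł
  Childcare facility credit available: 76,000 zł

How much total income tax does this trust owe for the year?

Regular income tax:
  258,000 zł × 16% = 41,280 zł
  262,000 zł × 23% = 60,260 zł
  66,000 zł × 32% = 21,120 zł
  87,000 zł × 36% = 31,320 zł
  → 153,980 zł
  Less childcare facility credit 76,000 zł → 77,980 zł

Supplementary minimum tax:
  Base (financial-statement income): 547,000 zł
  Less exemption 82,000 zł → base 465,000 zł
  465,000 zł × 14% = 65,100 zł

77,980 zł > 65,100 zł, so the regular income tax governs.

77,980 zł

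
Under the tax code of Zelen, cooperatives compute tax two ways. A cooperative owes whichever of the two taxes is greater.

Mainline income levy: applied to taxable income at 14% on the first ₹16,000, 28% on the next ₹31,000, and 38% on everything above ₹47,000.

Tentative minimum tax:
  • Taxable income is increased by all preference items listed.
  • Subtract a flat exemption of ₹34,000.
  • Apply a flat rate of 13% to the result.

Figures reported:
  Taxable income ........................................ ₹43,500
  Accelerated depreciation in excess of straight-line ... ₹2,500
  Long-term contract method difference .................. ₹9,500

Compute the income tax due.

Mainline income levy:
  ₹16,000 × 14% = ₹2,240
  ₹27,500 × 28% = ₹7,700
  → ₹9,940

Tentative minimum tax:
  Adjusted income: ₹43,500 + ₹2,500 + ₹9,500 = ₹55,500
  Less exemption ₹34,000 → base ₹21,500
  ₹21,500 × 13% = ₹2,795

₹9,940 > ₹2,795, so the mainline income levy governs.

₹9,940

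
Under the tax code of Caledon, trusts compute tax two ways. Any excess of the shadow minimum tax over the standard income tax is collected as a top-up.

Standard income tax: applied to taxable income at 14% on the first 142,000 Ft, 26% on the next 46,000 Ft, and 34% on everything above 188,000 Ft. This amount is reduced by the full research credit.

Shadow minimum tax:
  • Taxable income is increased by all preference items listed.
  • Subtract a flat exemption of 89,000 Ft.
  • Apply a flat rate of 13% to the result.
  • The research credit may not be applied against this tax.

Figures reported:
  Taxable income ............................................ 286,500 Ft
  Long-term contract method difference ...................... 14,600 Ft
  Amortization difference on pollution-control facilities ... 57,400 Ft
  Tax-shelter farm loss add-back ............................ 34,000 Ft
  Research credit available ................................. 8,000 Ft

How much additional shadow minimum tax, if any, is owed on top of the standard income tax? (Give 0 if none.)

Shadow minimum tax:
  Adjusted income: 286,500 Ft + 14,600 Ft + 57,400 Ft + 34,000 Ft = 392,500 Ft
  Less exemption 89,000 Ft → base 303,500 Ft
  303,500 Ft × 13% = 39,455 Ft

Standard income tax:
  142,000 Ft × 14% = 19,880 Ft
  46,000 Ft × 26% = 11,960 Ft
  98,500 Ft × 34% = 33,490 Ft
  → 65,330 Ft
  Less research credit 8,000 Ft → 57,330 Ft

39,455 Ft ≤ 57,330 Ft, so no add-on is due.

0 Ft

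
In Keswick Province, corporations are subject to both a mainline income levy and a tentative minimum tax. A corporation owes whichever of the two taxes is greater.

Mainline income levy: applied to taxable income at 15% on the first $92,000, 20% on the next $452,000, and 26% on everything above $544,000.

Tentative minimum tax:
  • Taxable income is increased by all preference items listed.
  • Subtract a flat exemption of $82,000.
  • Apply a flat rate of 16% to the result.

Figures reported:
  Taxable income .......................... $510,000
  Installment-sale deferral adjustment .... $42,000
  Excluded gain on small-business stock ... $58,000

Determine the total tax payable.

$97,400

Mainline income levy:
  $92,000 × 15% = $13,800
  $418,000 × 20% = $83,600
  → $97,400

Tentative minimum tax:
  Adjusted income: $510,000 + $42,000 + $58,000 = $610,000
  Less exemption $82,000 → base $528,000
  $528,000 × 16% = $84,480

$97,400 > $84,480, so the mainline income levy governs.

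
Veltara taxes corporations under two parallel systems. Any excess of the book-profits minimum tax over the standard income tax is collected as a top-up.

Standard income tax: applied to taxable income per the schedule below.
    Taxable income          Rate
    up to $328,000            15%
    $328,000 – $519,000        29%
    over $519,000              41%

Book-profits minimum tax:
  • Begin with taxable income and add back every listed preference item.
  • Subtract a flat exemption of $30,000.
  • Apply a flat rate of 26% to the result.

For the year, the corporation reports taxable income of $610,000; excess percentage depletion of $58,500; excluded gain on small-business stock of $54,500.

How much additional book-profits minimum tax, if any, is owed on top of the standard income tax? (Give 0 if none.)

Standard income tax:
  $328,000 × 15% = $49,200
  $191,000 × 29% = $55,390
  $91,000 × 41% = $37,310
  → $141,900

Book-profits minimum tax:
  Adjusted income: $610,000 + $58,500 + $54,500 = $723,000
  Less exemption $30,000 → base $693,000
  $693,000 × 26% = $180,180

Excess of book-profits minimum tax over standard income tax: $180,180 − $141,900 = $38,280.

$38,280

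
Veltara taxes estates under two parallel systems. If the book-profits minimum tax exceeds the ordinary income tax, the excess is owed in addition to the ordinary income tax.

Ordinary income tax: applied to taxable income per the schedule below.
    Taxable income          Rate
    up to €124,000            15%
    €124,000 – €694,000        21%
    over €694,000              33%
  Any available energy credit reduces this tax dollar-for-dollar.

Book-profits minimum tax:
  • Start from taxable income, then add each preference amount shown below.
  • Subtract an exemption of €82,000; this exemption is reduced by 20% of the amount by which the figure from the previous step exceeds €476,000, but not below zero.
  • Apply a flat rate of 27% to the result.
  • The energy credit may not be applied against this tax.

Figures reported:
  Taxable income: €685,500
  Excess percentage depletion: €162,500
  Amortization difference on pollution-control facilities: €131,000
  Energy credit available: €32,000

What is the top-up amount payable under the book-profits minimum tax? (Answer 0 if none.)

€159,815

Ordinary income tax:
  €124,000 × 15% = €18,600
  €561,500 × 21% = €117,915
  → €136,515
  Less energy credit €32,000 → €104,515

Book-profits minimum tax:
  Adjusted income: €685,500 + €162,500 + €131,000 = €979,000
  Exemption: 20% × (€979,000 − €476,000) = €100,600 ≥ €82,000, so the exemption is fully phased out
  Base: €979,000 − €0 = €979,000
  €979,000 × 27% = €264,330

Excess of book-profits minimum tax over ordinary income tax: €264,330 − €104,515 = €159,815.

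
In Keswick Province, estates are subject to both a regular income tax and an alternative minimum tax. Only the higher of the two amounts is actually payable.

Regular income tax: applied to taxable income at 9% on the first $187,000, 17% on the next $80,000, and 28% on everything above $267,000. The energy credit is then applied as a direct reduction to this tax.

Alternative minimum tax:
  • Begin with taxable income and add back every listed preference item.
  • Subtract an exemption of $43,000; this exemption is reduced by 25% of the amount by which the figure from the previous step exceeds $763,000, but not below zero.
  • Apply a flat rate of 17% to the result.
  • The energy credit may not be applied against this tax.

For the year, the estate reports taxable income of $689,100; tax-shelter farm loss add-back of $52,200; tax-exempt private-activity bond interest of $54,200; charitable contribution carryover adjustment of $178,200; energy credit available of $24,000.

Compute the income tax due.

Regular income tax:
  $187,000 × 9% = $16,830
  $80,000 × 17% = $13,600
  $422,100 × 28% = $118,188
  → $148,618
  Less energy credit $24,000 → $124,618

Alternative minimum tax:
  Adjusted income: $689,100 + $52,200 + $54,200 + $178,200 = $973,700
  Exemption: 25% × ($973,700 − $763,000) = $52,675 ≥ $43,000, so the exemption is fully phased out
  Base: $973,700 − $0 = $973,700
  $973,700 × 17% = $165,529

$165,529 > $124,618, so the alternative minimum tax is the binding amount.

$165,529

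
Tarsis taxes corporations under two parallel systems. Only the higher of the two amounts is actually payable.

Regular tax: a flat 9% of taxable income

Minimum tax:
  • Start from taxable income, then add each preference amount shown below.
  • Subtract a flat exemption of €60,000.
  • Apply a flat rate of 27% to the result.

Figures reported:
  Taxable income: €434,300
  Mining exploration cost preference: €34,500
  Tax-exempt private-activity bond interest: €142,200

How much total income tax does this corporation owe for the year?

Regular tax:
  €434,300 × 9% = €39,087

Minimum tax:
  Adjusted income: €434,300 + €34,500 + €142,200 = €611,000
  Less exemption €60,000 → base €551,000
  €551,000 × 27% = €148,770

€148,770 > €39,087, so the minimum tax is the binding amount.

€148,770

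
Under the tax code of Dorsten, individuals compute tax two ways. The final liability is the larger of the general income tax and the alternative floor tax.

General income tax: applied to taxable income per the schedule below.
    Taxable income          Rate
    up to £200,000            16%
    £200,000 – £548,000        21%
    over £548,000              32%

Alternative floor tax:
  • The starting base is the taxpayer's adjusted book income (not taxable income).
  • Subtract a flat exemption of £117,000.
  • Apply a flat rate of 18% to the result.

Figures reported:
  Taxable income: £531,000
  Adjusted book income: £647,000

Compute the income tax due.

Alternative floor tax:
  Base (adjusted book income): £647,000
  Less exemption £117,000 → base £530,000
  £530,000 × 18% = £95,400

General income tax:
  £200,000 × 16% = £32,000
  £331,000 × 21% = £69,510
  → £101,510

£101,510 > £95,400, so the general income tax governs.

£101,510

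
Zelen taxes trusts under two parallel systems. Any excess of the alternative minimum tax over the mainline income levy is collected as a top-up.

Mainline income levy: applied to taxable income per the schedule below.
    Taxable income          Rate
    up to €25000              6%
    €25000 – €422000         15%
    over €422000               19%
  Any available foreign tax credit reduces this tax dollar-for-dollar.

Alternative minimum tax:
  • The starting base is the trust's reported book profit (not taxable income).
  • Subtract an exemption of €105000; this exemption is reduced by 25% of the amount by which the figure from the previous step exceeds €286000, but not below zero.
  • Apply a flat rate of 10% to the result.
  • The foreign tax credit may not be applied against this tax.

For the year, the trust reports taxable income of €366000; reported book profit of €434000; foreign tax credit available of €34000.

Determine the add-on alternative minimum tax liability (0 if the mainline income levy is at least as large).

€17950

Mainline income levy:
  €25000 × 6% = €1500
  €341000 × 15% = €51150
  → €52650
  Less foreign tax credit €34000 → €18650

Alternative minimum tax:
  Base (reported book profit): €434000
  Exemption: €105000 − 25% × (€434000 − €286000) = €105000 − €37000 = €68000
  Base: €434000 − €68000 = €366000
  €366000 × 10% = €36600

Excess of alternative minimum tax over mainline income levy: €36600 − €18650 = €17950.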